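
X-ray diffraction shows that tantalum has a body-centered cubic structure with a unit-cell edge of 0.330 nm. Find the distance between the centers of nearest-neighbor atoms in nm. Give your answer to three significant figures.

In a BCC structure, atoms touch along the body diagonal, so √3·a = 4r; the nearest-neighbor distance equals 2r = 0.8660·a.
d = 0.8660 × 0.330 = 0.286 nm.

0.286 nm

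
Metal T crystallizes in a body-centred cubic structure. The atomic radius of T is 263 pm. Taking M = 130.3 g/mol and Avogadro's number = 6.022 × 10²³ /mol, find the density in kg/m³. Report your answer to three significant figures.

In a BCC lattice, atoms touch along the body diagonal, so √3·a = 4r, giving a = 607.4 pm = 6.074 × 10^-8 cm.
With Z = 2, ρ = Z·M/(N_A·a³) = 2 × 130.3 / (6.022 × 10²³ × 2.241 × 10^-22) = 1.931 g/cm³ = 1930 kg/m³.

1930 kg/m³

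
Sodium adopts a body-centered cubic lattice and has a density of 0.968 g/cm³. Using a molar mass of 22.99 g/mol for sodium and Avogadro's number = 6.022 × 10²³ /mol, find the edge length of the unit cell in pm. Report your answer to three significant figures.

429 pm

With Z = 2 atoms per BCC cell, a³ = Z·M/(N_A·ρ) = 2 × 22.99 / (6.022 × 10²³ × 0.9680 g/cm³) = 7.888 × 10^-23 cm³.
a = (7.888 × 10^-23)^(1/3) = 4.289 × 10^-8 cm = 429 pm.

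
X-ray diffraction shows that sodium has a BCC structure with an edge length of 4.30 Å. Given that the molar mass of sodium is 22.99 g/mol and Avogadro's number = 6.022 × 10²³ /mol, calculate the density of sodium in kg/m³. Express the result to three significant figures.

A BCC unit cell contains Z = 2 atoms.
Cell volume: a³ = (4.30 Å)³ = (4.300 × 10^-8 cm)³ = 7.951 × 10^-23 cm³.
ρ = Z·M/(N_A·a³) = 2 × 22.99 / (6.022 × 10²³ × 7.951 × 10^-23) = 0.9603 g/cm³ = 960 kg/m³.

960 kg/m³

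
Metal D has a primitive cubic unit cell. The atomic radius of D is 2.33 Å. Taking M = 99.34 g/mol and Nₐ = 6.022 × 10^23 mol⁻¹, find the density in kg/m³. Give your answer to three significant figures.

1630 kg/m³

In a simple cubic lattice, atoms touch along the cell edge, so a = 2r, giving a = 4.660 Å = 4.660 × 10^-8 cm.
With Z = 1, ρ = Z·M/(N_A·a³) = 1 × 99.34 / (6.022 × 10²³ × 1.012 × 10^-22) = 1.630 g/cm³ = 1630 kg/m³.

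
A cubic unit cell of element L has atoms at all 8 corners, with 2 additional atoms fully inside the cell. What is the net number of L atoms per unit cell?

3

Corner atoms are shared by 8 cells (1/8 each), interior atoms are unshared.
Net atoms = 8 × 1/8 + 2 = 1 + 2 = 3.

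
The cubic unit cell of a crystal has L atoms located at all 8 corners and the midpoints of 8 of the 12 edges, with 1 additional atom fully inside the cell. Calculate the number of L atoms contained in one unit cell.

Corner atoms are shared by 8 cells (1/8 each), edge atoms by 4 (1/4 each), interior atoms are unshared.
Net atoms = 8 × 1/8 + 8 × 1/4 + 1 = 1 + 2 + 1 = 4.

4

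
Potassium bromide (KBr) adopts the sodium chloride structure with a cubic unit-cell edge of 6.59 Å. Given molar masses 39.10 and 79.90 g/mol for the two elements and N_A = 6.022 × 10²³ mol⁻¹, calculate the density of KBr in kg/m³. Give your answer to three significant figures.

2760 kg/m³

The sodium chloride structure contains Z = 4 formula units per cell; M(KBr) = 39.10 + 79.90 = 119.0 g/mol.
a³ = (6.590 × 10^-8 cm)³ = 2.862 × 10^-22 cm³.
ρ = 4 × 119.0 / (6.022 × 10²³ × 2.862 × 10^-22) = 2.762 g/cm³ = 2760 kg/m³.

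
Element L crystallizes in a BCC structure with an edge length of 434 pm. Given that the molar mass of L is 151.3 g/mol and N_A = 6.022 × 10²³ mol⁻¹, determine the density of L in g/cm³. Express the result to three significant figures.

A BCC unit cell contains Z = 2 atoms.
Cell volume: a³ = (434 pm)³ = (4.340 × 10^-8 cm)³ = 8.175 × 10^-23 cm³.
ρ = Z·M/(N_A·a³) = 2 × 151.3 / (6.022 × 10²³ × 8.175 × 10^-23) = 6.147 g/cm³.

6.15 g/cm³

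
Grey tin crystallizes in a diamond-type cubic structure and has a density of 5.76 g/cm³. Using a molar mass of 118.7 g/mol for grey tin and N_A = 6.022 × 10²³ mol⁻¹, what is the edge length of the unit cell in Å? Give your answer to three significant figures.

With Z = 8 atoms per diamond cubic cell, a³ = Z·M/(N_A·ρ) = 8 × 118.7 / (6.022 × 10²³ × 5.760 g/cm³) = 2.738 × 10^-22 cm³.
a = (2.738 × 10^-22)^(1/3) = 6.493 × 10^-8 cm = 6.49 Å.

6.49 Å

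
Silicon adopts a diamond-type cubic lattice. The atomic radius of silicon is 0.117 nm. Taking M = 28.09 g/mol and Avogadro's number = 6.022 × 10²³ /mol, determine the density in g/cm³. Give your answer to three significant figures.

2.36 g/cm³

In a diamond cubic lattice, nearest neighbors lie along the body diagonal with √3·a = 8r, giving a = 0.5404 nm = 5.404 × 10^-8 cm.
With Z = 8, ρ = Z·M/(N_A·a³) = 8 × 28.09 / (6.022 × 10²³ × 1.578 × 10^-22) = 2.365 g/cm³.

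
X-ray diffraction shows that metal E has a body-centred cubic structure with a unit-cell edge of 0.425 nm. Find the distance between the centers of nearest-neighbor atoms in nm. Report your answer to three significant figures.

0.368 nm

In a BCC structure, atoms touch along the body diagonal, so √3·a = 4r; the nearest-neighbor distance equals 2r = 0.8660·a.
d = 0.8660 × 0.425 = 0.368 nm.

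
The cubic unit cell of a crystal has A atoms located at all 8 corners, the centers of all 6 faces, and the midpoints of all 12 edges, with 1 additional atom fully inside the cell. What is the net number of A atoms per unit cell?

Corner atoms are shared by 8 cells (1/8 each), face atoms by 2 (1/2 each), edge atoms by 4 (1/4 each), interior atoms are unshared.
Net atoms = 8 × 1/8 + 6 × 1/2 + 12 × 1/4 + 1 = 1 + 3 + 3 + 1 = 8.

8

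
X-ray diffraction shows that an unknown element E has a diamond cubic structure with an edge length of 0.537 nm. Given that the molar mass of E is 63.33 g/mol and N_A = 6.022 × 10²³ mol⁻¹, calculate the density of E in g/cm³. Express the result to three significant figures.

A diamond cubic unit cell contains Z = 8 atoms.
Cell volume: a³ = (0.537 nm)³ = (5.370 × 10^-8 cm)³ = 1.549 × 10^-22 cm³.
ρ = Z·M/(N_A·a³) = 8 × 63.33 / (6.022 × 10²³ × 1.549 × 10^-22) = 5.433 g/cm³.

5.43 g/cm³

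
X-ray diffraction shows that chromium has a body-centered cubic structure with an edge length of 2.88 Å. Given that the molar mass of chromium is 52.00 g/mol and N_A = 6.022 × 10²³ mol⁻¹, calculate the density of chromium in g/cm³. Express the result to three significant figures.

7.23 g/cm³

A BCC unit cell contains Z = 2 atoms.
Cell volume: a³ = (2.88 Å)³ = (2.880 × 10^-8 cm)³ = 2.389 × 10^-23 cm³.
ρ = Z·M/(N_A·a³) = 2 × 52.00 / (6.022 × 10²³ × 2.389 × 10^-23) = 7.230 g/cm³.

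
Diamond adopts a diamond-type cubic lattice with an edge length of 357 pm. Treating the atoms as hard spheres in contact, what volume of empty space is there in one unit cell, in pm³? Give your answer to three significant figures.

In a diamond cubic lattice nearest neighbors lie along the body diagonal with √3·a = 8r, so r = 0.2165a = 77.29 pm.
V_cell = a³ = 4.550 × 10^7 pm³; V_atoms = 8 × (4/3)πr³ = 1.547 × 10^7 pm³.
Empty space = 4.550 × 10^7 − 1.547 × 10^7 = 3.00 × 10^7 pm³.

3.00 × 10^7 pm³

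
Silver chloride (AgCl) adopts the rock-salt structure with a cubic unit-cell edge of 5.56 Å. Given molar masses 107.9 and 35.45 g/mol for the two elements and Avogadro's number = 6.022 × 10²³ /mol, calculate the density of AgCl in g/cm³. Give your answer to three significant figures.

5.54 g/cm³

The rock-salt structure contains Z = 4 formula units per cell; M(AgCl) = 107.9 + 35.45 = 143.35 g/mol.
a³ = (5.560 × 10^-8 cm)³ = 1.719 × 10^-22 cm³.
ρ = 4 × 143.35 / (6.022 × 10²³ × 1.719 × 10^-22) = 5.540 g/cm³.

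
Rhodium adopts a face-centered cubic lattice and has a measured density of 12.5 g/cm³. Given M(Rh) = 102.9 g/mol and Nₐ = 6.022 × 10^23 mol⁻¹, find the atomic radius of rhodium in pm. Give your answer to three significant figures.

For an FCC cell (Z = 4), a³ = Z·M/(N_A·ρ) = 4 × 102.9 / (6.022 × 10²³ × 12.50) = 5.468 × 10^-23 cm³, so a = 3.796 × 10^-8 cm = 379.6 pm.
Atoms touch along the face diagonal, so √2·a = 4r, so r = 0.3536 × a = 134 pm.

134 pm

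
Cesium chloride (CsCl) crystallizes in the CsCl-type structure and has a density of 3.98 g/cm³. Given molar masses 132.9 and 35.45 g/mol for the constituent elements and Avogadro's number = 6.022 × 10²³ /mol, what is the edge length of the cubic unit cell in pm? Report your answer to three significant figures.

413 pm

M(CsCl) = 168.35 g/mol; Z = 1 formula unit per cell.
a³ = Z·M/(N_A·ρ) = 1 × 168.35 / (6.022 × 10²³ × 3.98) = 7.024 × 10^-23 cm³, so a = 4.126 × 10^-8 cm = 413 pm.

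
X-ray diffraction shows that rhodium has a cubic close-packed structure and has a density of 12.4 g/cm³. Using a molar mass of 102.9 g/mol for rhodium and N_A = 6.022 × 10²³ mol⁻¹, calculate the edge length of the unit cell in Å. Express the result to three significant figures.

With Z = 4 atoms per FCC cell, a³ = Z·M/(N_A·ρ) = 4 × 102.9 / (6.022 × 10²³ × 12.40 g/cm³) = 5.512 × 10^-23 cm³.
a = (5.512 × 10^-23)^(1/3) = 3.806 × 10^-8 cm = 3.81 Å.

3.81 Å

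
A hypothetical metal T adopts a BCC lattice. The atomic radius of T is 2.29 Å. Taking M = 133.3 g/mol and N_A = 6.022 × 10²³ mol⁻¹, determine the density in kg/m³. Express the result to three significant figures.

In a BCC lattice, atoms touch along the body diagonal, so √3·a = 4r, giving a = 5.289 Å = 5.289 × 10^-8 cm.
With Z = 2, ρ = Z·M/(N_A·a³) = 2 × 133.3 / (6.022 × 10²³ × 1.479 × 10^-22) = 2.993 g/cm³ = 2990 kg/m³.

2990 kg/m³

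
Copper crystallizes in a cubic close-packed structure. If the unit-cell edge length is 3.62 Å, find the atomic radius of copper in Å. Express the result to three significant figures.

In an FCC lattice, atoms touch along the face diagonal, so √2·a = 4r.
r = √2·a/4 = 1.4142 × 3.62 / 4 = 1.28 Å.

1.28 Å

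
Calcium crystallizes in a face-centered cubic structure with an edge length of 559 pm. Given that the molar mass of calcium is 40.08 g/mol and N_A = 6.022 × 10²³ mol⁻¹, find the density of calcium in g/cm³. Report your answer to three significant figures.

1.52 g/cm³

An FCC unit cell contains Z = 4 atoms.
Cell volume: a³ = (559 pm)³ = (5.590 × 10^-8 cm)³ = 1.747 × 10^-22 cm³.
ρ = Z·M/(N_A·a³) = 4 × 40.08 / (6.022 × 10²³ × 1.747 × 10^-22) = 1.524 g/cm³.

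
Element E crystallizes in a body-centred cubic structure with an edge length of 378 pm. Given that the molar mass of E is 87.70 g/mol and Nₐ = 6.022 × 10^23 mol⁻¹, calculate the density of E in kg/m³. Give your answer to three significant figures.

A BCC unit cell contains Z = 2 atoms.
Cell volume: a³ = (378 pm)³ = (3.780 × 10^-8 cm)³ = 5.401 × 10^-23 cm³.
ρ = Z·M/(N_A·a³) = 2 × 87.70 / (6.022 × 10²³ × 5.401 × 10^-23) = 5.393 g/cm³ = 5390 kg/m³.

5390 kg/m³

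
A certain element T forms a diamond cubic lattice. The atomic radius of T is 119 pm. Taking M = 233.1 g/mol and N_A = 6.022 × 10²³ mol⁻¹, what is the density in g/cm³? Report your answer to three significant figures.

In a diamond cubic lattice, nearest neighbors lie along the body diagonal with √3·a = 8r, giving a = 549.6 pm = 5.496 × 10^-8 cm.
With Z = 8, ρ = Z·M/(N_A·a³) = 8 × 233.1 / (6.022 × 10²³ × 1.660 × 10^-22) = 18.65 g/cm³.

18.6 g/cm³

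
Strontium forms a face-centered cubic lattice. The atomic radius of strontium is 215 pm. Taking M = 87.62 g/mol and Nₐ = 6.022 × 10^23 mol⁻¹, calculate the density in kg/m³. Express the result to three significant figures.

2590 kg/m³

In an FCC lattice, atoms touch along the face diagonal, so √2·a = 4r, giving a = 608.1 pm = 6.081 × 10^-8 cm.
With Z = 4, ρ = Z·M/(N_A·a³) = 4 × 87.62 / (6.022 × 10²³ × 2.249 × 10^-22) = 2.588 g/cm³ = 2590 kg/m³.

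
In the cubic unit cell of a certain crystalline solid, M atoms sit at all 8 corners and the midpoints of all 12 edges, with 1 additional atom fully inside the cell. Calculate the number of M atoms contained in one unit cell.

Corner atoms are shared by 8 cells (1/8 each), edge atoms by 4 (1/4 each), interior atoms are unshared.
Net atoms = 8 × 1/8 + 12 × 1/4 + 1 = 1 + 3 + 1 = 5.

5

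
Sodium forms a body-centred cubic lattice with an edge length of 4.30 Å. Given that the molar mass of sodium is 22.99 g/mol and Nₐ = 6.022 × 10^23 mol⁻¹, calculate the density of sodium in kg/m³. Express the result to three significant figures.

960 kg/m³

A BCC unit cell contains Z = 2 atoms.
Cell volume: a³ = (4.30 Å)³ = (4.300 × 10^-8 cm)³ = 7.951 × 10^-23 cm³.
ρ = Z·M/(N_A·a³) = 2 × 22.99 / (6.022 × 10²³ × 7.951 × 10^-23) = 0.9603 g/cm³ = 960 kg/m³.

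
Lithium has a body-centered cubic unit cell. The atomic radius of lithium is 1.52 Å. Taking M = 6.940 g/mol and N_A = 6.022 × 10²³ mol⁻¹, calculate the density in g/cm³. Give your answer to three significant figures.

0.533 g/cm³

In a BCC lattice, atoms touch along the body diagonal, so √3·a = 4r, giving a = 3.510 Å = 3.510 × 10^-8 cm.
With Z = 2, ρ = Z·M/(N_A·a³) = 2 × 6.940 / (6.022 × 10²³ × 4.325 × 10^-23) = 0.5329 g/cm³.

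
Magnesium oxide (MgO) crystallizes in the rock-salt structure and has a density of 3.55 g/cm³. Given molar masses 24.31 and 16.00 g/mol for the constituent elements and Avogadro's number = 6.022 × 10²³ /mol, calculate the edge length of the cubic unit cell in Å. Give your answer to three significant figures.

M(MgO) = 40.31 g/mol; Z = 4 formula units per cell.
a³ = Z·M/(N_A·ρ) = 4 × 40.31 / (6.022 × 10²³ × 3.55) = 7.542 × 10^-23 cm³, so a = 4.225 × 10^-8 cm = 4.23 Å.

4.23 Å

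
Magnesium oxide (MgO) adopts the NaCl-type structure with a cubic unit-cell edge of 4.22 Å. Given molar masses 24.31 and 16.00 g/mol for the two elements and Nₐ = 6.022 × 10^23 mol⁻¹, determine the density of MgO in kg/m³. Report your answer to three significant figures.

3560 kg/m³

The NaCl-type structure contains Z = 4 formula units per cell; M(MgO) = 24.31 + 16.00 = 40.31 g/mol.
a³ = (4.220 × 10^-8 cm)³ = 7.515 × 10^-23 cm³.
ρ = 4 × 40.31 / (6.022 × 10²³ × 7.515 × 10^-23) = 3.563 g/cm³ = 3560 kg/m³.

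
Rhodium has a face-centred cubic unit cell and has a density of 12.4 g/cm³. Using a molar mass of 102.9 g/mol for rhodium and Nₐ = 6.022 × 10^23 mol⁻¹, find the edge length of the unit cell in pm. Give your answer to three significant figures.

With Z = 4 atoms per FCC cell, a³ = Z·M/(N_A·ρ) = 4 × 102.9 / (6.022 × 10²³ × 12.40 g/cm³) = 5.512 × 10^-23 cm³.
a = (5.512 × 10^-23)^(1/3) = 3.806 × 10^-8 cm = 381 pm.

381 pm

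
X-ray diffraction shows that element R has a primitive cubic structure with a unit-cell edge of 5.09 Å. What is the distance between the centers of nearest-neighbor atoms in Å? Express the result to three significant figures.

5.09 Å

In a simple cubic structure, atoms touch along the cell edge, so a = 2r; the nearest-neighbor distance equals 2r = 1.000·a.
d = 1.000 × 5.09 = 5.09 Å.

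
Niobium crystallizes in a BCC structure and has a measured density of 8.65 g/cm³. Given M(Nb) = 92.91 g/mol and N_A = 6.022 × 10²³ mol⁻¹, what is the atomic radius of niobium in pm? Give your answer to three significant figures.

For a BCC cell (Z = 2), a³ = Z·M/(N_A·ρ) = 2 × 92.91 / (6.022 × 10²³ × 8.650) = 3.567 × 10^-23 cm³, so a = 3.292 × 10^-8 cm = 329.2 pm.
Atoms touch along the body diagonal, so √3·a = 4r, so r = 0.4330 × a = 143 pm.

143 pm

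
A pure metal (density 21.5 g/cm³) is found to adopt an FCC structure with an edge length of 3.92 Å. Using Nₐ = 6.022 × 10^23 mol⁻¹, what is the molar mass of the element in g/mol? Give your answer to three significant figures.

195 g/mol

An FCC cell has Z = 4 atoms; a = 3.920 × 10^-8 cm.
M = ρ·N_A·a³/Z = 21.5 × 6.022 × 10²³ × 6.024 × 10^-23 / 4 = 195 g/mol.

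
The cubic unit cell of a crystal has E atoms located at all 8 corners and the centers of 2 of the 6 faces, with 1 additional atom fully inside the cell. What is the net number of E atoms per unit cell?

3

Corner atoms are shared by 8 cells (1/8 each), face atoms by 2 (1/2 each), interior atoms are unshared.
Net atoms = 8 × 1/8 + 2 × 1/2 + 1 = 1 + 1 + 1 = 3.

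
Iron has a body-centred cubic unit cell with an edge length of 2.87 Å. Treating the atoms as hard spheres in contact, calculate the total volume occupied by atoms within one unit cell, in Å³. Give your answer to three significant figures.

16.1 Å³

In a BCC lattice atoms touch along the body diagonal, so √3·a = 4r, so r = 0.4330a = 1.243 Å.
V_atoms = Z × (4/3)πr³ = 2 × (4/3)π × (1.243)³ = 16.1 Å³.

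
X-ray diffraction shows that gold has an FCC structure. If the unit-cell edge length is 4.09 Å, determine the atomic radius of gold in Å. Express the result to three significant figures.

In an FCC lattice, atoms touch along the face diagonal, so √2·a = 4r.
r = √2·a/4 = 1.4142 × 4.09 / 4 = 1.45 Å.

1.45 Å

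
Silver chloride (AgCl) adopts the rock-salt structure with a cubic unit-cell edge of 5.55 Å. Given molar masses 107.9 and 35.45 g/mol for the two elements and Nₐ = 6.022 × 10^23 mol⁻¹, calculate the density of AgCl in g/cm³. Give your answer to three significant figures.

The rock-salt structure contains Z = 4 formula units per cell; M(AgCl) = 107.9 + 35.45 = 143.35 g/mol.
a³ = (5.550 × 10^-8 cm)³ = 1.710 × 10^-22 cm³.
ρ = 4 × 143.35 / (6.022 × 10²³ × 1.710 × 10^-22) = 5.570 g/cm³.

5.57 g/cm³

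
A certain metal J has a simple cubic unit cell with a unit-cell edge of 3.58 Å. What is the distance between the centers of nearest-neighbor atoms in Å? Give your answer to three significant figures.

3.58 Å

In a simple cubic structure, atoms touch along the cell edge, so a = 2r; the nearest-neighbor distance equals 2r = 1.000·a.
d = 1.000 × 3.58 = 3.58 Å.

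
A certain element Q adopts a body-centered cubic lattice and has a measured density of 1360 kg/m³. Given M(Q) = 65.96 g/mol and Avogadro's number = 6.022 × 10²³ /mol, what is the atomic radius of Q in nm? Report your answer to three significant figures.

For a BCC cell (Z = 2), a³ = Z·M/(N_A·ρ) = 2 × 65.96 / (6.022 × 10²³ × 1.360) = 1.611 × 10^-22 cm³, so a = 5.441 × 10^-8 cm = 0.5441 nm.
Atoms touch along the body diagonal, so √3·a = 4r, so r = 0.4330 × a = 0.236 nm.

0.236 nm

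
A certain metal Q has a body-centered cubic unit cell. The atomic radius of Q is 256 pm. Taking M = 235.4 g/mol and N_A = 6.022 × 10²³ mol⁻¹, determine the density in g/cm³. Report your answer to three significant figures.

3.78 g/cm³

In a BCC lattice, atoms touch along the body diagonal, so √3·a = 4r, giving a = 591.2 pm = 5.912 × 10^-8 cm.
With Z = 2, ρ = Z·M/(N_A·a³) = 2 × 235.4 / (6.022 × 10²³ × 2.066 × 10^-22) = 3.783 g/cm³.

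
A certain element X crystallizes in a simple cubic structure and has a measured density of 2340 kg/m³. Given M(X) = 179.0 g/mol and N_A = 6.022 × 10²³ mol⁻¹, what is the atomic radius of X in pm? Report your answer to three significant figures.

For a simple cubic cell (Z = 1), a³ = Z·M/(N_A·ρ) = 1 × 179.0 / (6.022 × 10²³ × 2.340) = 1.270 × 10^-22 cm³, so a = 5.027 × 10^-8 cm = 502.7 pm.
Atoms touch along the cell edge, so a = 2r, so r = 0.5000 × a = 251 pm.

251 pm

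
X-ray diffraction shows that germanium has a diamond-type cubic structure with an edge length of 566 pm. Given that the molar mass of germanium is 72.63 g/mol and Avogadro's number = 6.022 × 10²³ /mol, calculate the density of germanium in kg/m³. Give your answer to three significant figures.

5320 kg/m³

A diamond cubic unit cell contains Z = 8 atoms.
Cell volume: a³ = (566 pm)³ = (5.660 × 10^-8 cm)³ = 1.813 × 10^-22 cm³.
ρ = Z·M/(N_A·a³) = 8 × 72.63 / (6.022 × 10²³ × 1.813 × 10^-22) = 5.321 g/cm³ = 5320 kg/m³.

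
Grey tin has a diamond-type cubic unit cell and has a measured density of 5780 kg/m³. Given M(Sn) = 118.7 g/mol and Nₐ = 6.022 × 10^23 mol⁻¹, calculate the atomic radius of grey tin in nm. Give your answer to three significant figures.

0.140 nm

For a diamond cubic cell (Z = 8), a³ = Z·M/(N_A·ρ) = 8 × 118.7 / (6.022 × 10²³ × 5.780) = 2.728 × 10^-22 cm³, so a = 6.486 × 10^-8 cm = 0.6486 nm.
Nearest neighbors lie along the body diagonal with √3·a = 8r, so r = 0.2165 × a = 0.140 nm.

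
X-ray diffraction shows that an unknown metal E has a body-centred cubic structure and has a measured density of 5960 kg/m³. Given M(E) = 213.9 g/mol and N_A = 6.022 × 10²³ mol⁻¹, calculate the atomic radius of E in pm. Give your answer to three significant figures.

For a BCC cell (Z = 2), a³ = Z·M/(N_A·ρ) = 2 × 213.9 / (6.022 × 10²³ × 5.960) = 1.192 × 10^-22 cm³, so a = 4.921 × 10^-8 cm = 492.1 pm.
Atoms touch along the body diagonal, so √3·a = 4r, so r = 0.4330 × a = 213 pm.

213 pm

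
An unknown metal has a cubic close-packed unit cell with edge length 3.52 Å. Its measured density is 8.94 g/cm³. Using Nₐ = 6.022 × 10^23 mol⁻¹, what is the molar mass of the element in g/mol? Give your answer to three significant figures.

An FCC cell has Z = 4 atoms; a = 3.520 × 10^-8 cm.
M = ρ·N_A·a³/Z = 8.94 × 6.022 × 10²³ × 4.361 × 10^-23 / 4 = 58.7 g/mol.

58.7 g/mol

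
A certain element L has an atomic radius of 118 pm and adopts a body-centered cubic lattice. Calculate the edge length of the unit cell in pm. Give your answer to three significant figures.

In a BCC lattice, atoms touch along the body diagonal, so √3·a = 4r.
a = 4r/√3 = 4 × 118 / 1.7321 = 273 pm.

273 pm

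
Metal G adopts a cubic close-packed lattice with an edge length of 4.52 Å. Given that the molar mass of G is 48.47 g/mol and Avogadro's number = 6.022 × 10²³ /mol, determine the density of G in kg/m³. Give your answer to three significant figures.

3490 kg/m³

An FCC unit cell contains Z = 4 atoms.
Cell volume: a³ = (4.52 Å)³ = (4.520 × 10^-8 cm)³ = 9.235 × 10^-23 cm³.
ρ = Z·M/(N_A·a³) = 4 × 48.47 / (6.022 × 10²³ × 9.235 × 10^-23) = 3.486 g/cm³ = 3490 kg/m³.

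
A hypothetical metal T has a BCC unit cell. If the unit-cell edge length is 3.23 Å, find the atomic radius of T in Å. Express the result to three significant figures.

1.40 Å

In a BCC lattice, atoms touch along the body diagonal, so √3·a = 4r.
r = √3·a/4 = 1.7321 × 3.23 / 4 = 1.40 Å.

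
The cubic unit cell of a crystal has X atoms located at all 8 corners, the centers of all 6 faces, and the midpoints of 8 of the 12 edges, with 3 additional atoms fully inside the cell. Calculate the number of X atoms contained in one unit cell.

9

Corner atoms are shared by 8 cells (1/8 each), face atoms by 2 (1/2 each), edge atoms by 4 (1/4 each), interior atoms are unshared.
Net atoms = 8 × 1/8 + 6 × 1/2 + 8 × 1/4 + 3 = 1 + 3 + 2 + 3 = 9.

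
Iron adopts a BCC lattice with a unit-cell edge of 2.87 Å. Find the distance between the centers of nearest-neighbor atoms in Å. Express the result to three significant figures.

2.49 Å

In a BCC structure, atoms touch along the body diagonal, so √3·a = 4r; the nearest-neighbor distance equals 2r = 0.8660·a.
d = 0.8660 × 2.87 = 2.49 Å.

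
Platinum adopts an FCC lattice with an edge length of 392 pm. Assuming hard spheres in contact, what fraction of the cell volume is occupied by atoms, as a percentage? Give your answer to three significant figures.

In an FCC lattice atoms touch along the face diagonal, so √2·a = 4r, so r = 0.3536a = 138.6 pm.
Packing fraction = Z·(4/3)πr³ / a³ = 4 × (4/3)π × (138.6)³ / (392)³ = 0.7405 = 74.0%.

74.0%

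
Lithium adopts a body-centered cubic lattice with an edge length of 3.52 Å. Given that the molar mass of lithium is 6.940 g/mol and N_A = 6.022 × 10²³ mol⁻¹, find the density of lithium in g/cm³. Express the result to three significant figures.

A BCC unit cell contains Z = 2 atoms.
Cell volume: a³ = (3.52 Å)³ = (3.520 × 10^-8 cm)³ = 4.361 × 10^-23 cm³.
ρ = Z·M/(N_A·a³) = 2 × 6.940 / (6.022 × 10²³ × 4.361 × 10^-23) = 0.5285 g/cm³.

0.528 g/cm³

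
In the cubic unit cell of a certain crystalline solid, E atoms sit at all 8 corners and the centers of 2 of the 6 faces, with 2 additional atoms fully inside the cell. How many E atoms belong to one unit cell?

4

Corner atoms are shared by 8 cells (1/8 each), face atoms by 2 (1/2 each), interior atoms are unshared.
Net atoms = 8 × 1/8 + 2 × 1/2 + 2 = 1 + 1 + 2 = 4.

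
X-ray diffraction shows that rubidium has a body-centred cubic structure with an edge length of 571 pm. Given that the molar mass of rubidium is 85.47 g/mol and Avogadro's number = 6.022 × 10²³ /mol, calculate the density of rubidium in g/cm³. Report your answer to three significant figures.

A BCC unit cell contains Z = 2 atoms.
Cell volume: a³ = (571 pm)³ = (5.710 × 10^-8 cm)³ = 1.862 × 10^-22 cm³.
ρ = Z·M/(N_A·a³) = 2 × 85.47 / (6.022 × 10²³ × 1.862 × 10^-22) = 1.525 g/cm³.

1.52 g/cm³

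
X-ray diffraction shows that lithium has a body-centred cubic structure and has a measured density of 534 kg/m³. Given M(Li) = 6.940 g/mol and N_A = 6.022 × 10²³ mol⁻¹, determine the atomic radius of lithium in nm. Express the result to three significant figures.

0.152 nm

For a BCC cell (Z = 2), a³ = Z·M/(N_A·ρ) = 2 × 6.940 / (6.022 × 10²³ × 0.5340) = 4.316 × 10^-23 cm³, so a = 3.508 × 10^-8 cm = 0.3508 nm.
Atoms touch along the body diagonal, so √3·a = 4r, so r = 0.4330 × a = 0.152 nm.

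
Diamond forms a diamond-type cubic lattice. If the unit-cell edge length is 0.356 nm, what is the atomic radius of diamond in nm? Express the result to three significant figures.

In a diamond cubic lattice, nearest neighbors lie along the body diagonal with √3·a = 8r.
r = √3·a/8 = 1.7321 × 0.356 / 8 = 0.0771 nm.

0.0771 nm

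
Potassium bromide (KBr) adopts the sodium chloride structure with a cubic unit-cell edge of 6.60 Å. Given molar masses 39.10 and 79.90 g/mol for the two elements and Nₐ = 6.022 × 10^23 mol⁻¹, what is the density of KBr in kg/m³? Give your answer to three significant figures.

The sodium chloride structure contains Z = 4 formula units per cell; M(KBr) = 39.10 + 79.90 = 119.0 g/mol.
a³ = (6.600 × 10^-8 cm)³ = 2.875 × 10^-22 cm³.
ρ = 4 × 119.0 / (6.022 × 10²³ × 2.875 × 10^-22) = 2.749 g/cm³ = 2750 kg/m³.

2750 kg/m³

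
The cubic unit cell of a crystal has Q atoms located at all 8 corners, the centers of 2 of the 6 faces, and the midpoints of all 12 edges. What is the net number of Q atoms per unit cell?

Corner atoms are shared by 8 cells (1/8 each), face atoms by 2 (1/2 each), edge atoms by 4 (1/4 each).
Net atoms = 8 × 1/8 + 2 × 1/2 + 12 × 1/4 = 1 + 1 + 3 = 5.

5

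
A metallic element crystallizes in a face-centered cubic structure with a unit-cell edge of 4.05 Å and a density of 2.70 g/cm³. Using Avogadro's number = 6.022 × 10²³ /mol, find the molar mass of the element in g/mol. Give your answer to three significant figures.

27.0 g/mol

An FCC cell has Z = 4 atoms; a = 4.050 × 10^-8 cm.
M = ρ·N_A·a³/Z = 2.70 × 6.022 × 10²³ × 6.643 × 10^-23 / 4 = 27.0 g/mol.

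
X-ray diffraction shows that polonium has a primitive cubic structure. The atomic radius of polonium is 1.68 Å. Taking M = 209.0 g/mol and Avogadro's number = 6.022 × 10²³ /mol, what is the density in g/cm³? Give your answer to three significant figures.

In a simple cubic lattice, atoms touch along the cell edge, so a = 2r, giving a = 3.360 Å = 3.360 × 10^-8 cm.
With Z = 1, ρ = Z·M/(N_A·a³) = 1 × 209.0 / (6.022 × 10²³ × 3.793 × 10^-23) = 9.149 g/cm³.

9.15 g/cm³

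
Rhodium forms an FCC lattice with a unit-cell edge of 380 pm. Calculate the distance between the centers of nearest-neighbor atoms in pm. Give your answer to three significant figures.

269 pm

In an FCC structure, atoms touch along the face diagonal, so √2·a = 4r; the nearest-neighbor distance equals 2r = 0.7071·a.
d = 0.7071 × 380 = 269 pm.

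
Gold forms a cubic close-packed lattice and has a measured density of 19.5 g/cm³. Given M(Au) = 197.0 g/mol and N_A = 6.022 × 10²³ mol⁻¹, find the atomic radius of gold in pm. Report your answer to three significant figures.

144 pm

For an FCC cell (Z = 4), a³ = Z·M/(N_A·ρ) = 4 × 197.0 / (6.022 × 10²³ × 19.50) = 6.710 × 10^-23 cm³, so a = 4.064 × 10^-8 cm = 406.4 pm.
Atoms touch along the face diagonal, so √2·a = 4r, so r = 0.3536 × a = 144 pm.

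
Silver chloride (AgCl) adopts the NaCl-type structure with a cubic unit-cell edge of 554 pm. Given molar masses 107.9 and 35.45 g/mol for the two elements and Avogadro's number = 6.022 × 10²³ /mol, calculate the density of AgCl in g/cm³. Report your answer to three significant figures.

The NaCl-type structure contains Z = 4 formula units per cell; M(AgCl) = 107.9 + 35.45 = 143.35 g/mol.
a³ = (5.540 × 10^-8 cm)³ = 1.700 × 10^-22 cm³.
ρ = 4 × 143.35 / (6.022 × 10²³ × 1.700 × 10^-22) = 5.600 g/cm³.

5.60 g/cm³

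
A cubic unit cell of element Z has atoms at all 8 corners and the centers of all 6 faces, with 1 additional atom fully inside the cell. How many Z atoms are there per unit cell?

Corner atoms are shared by 8 cells (1/8 each), face atoms by 2 (1/2 each), interior atoms are unshared.
Net atoms = 8 × 1/8 + 6 × 1/2 + 1 = 1 + 3 + 1 = 5.

5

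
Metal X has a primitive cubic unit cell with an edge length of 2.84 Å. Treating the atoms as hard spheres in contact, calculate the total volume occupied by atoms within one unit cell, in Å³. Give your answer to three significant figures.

In a simple cubic lattice atoms touch along the cell edge, so a = 2r, so r = 0.5000a = 1.420 Å.
V_atoms = Z × (4/3)πr³ = 1 × (4/3)π × (1.420)³ = 12.0 Å³.

12.0 Å³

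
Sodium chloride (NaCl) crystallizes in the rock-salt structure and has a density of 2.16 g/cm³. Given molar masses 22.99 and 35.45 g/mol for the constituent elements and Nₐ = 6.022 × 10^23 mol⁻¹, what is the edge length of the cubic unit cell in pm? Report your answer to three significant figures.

564 pm

M(NaCl) = 58.44 g/mol; Z = 4 formula units per cell.
a³ = Z·M/(N_A·ρ) = 4 × 58.44 / (6.022 × 10²³ × 2.16) = 1.797 × 10^-22 cm³, so a = 5.643 × 10^-8 cm = 564 pm.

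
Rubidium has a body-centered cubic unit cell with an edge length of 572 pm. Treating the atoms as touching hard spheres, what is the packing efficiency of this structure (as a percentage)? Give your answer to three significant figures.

68.0%

In a BCC lattice atoms touch along the body diagonal, so √3·a = 4r, so r = 0.4330a = 247.7 pm.
Packing fraction = Z·(4/3)πr³ / a³ = 2 × (4/3)π × (247.7)³ / (572)³ = 0.6802 = 68.0%.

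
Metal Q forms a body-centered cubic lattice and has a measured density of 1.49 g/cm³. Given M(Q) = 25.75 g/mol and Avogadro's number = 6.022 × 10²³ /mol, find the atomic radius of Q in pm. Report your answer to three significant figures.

For a BCC cell (Z = 2), a³ = Z·M/(N_A·ρ) = 2 × 25.75 / (6.022 × 10²³ × 1.490) = 5.740 × 10^-23 cm³, so a = 3.857 × 10^-8 cm = 385.7 pm.
Atoms touch along the body diagonal, so √3·a = 4r, so r = 0.4330 × a = 167 pm.

167 pm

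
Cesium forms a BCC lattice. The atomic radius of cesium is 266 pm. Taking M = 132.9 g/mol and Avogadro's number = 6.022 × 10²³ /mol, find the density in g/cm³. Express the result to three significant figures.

1.90 g/cm³

In a BCC lattice, atoms touch along the body diagonal, so √3·a = 4r, giving a = 614.3 pm = 6.143 × 10^-8 cm.
With Z = 2, ρ = Z·M/(N_A·a³) = 2 × 132.9 / (6.022 × 10²³ × 2.318 × 10^-22) = 1.904 g/cm³.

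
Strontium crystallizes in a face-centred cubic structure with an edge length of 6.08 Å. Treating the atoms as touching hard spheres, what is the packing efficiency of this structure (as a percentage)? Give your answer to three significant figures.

74.0%

In an FCC lattice atoms touch along the face diagonal, so √2·a = 4r, so r = 0.3536a = 2.150 Å.
Packing fraction = Z·(4/3)πr³ / a³ = 4 × (4/3)π × (2.150)³ / (6.08)³ = 0.7405 = 74.0%.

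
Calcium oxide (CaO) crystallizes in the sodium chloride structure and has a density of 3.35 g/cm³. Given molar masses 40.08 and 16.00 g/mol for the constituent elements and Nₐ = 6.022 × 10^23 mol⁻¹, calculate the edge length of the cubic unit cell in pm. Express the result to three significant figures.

M(CaO) = 56.08 g/mol; Z = 4 formula units per cell.
a³ = Z·M/(N_A·ρ) = 4 × 56.08 / (6.022 × 10²³ × 3.35) = 1.112 × 10^-22 cm³, so a = 4.809 × 10^-8 cm = 481 pm.

481 pm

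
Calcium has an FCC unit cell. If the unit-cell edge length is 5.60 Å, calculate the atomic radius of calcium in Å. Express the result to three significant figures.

1.98 Å

In an FCC lattice, atoms touch along the face diagonal, so √2·a = 4r.
r = √2·a/4 = 1.4142 × 5.60 / 4 = 1.98 Å.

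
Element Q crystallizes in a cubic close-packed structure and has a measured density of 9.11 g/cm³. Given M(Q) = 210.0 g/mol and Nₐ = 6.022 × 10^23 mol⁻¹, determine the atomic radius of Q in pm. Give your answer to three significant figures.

189 pm

For an FCC cell (Z = 4), a³ = Z·M/(N_A·ρ) = 4 × 210.0 / (6.022 × 10²³ × 9.110) = 1.531 × 10^-22 cm³, so a = 5.350 × 10^-8 cm = 535.0 pm.
Atoms touch along the face diagonal, so √2·a = 4r, so r = 0.3536 × a = 189 pm.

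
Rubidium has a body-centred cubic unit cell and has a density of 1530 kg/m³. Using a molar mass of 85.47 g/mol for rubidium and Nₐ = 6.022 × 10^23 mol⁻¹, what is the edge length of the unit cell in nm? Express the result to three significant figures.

With Z = 2 atoms per BCC cell, a³ = Z·M/(N_A·ρ) = 2 × 85.47 / (6.022 × 10²³ × 1.530 g/cm³) = 1.855 × 10^-22 cm³.
a = (1.855 × 10^-22)^(1/3) = 5.703 × 10^-8 cm = 0.570 nm.

0.570 nm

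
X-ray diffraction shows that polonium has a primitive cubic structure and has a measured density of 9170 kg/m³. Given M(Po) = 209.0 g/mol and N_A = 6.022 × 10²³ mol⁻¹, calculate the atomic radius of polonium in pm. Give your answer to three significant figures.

For a simple cubic cell (Z = 1), a³ = Z·M/(N_A·ρ) = 1 × 209.0 / (6.022 × 10²³ × 9.170) = 3.785 × 10^-23 cm³, so a = 3.357 × 10^-8 cm = 335.7 pm.
Atoms touch along the cell edge, so a = 2r, so r = 0.5000 × a = 168 pm.

168 pm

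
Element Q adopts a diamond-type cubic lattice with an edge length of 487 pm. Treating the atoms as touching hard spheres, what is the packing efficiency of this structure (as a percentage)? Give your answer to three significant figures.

In a diamond cubic lattice nearest neighbors lie along the body diagonal with √3·a = 8r, so r = 0.2165a = 105.4 pm.
Packing fraction = Z·(4/3)πr³ / a³ = 8 × (4/3)π × (105.4)³ / (487)³ = 0.3401 = 34.0%.

34.0%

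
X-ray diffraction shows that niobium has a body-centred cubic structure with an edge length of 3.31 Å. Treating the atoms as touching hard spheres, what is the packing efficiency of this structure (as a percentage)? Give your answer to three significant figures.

68.0%

In a BCC lattice atoms touch along the body diagonal, so √3·a = 4r, so r = 0.4330a = 1.433 Å.
Packing fraction = Z·(4/3)πr³ / a³ = 2 × (4/3)π × (1.433)³ / (3.31)³ = 0.6802 = 68.0%.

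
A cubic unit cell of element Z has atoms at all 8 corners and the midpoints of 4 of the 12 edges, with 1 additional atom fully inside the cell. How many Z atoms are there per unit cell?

Corner atoms are shared by 8 cells (1/8 each), edge atoms by 4 (1/4 each), interior atoms are unshared.
Net atoms = 8 × 1/8 + 4 × 1/4 + 1 = 1 + 1 + 1 = 3.

3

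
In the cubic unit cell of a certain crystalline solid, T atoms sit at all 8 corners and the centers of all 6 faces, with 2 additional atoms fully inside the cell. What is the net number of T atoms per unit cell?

6

Corner atoms are shared by 8 cells (1/8 each), face atoms by 2 (1/2 each), interior atoms are unshared.
Net atoms = 8 × 1/8 + 6 × 1/2 + 2 = 1 + 3 + 2 = 6.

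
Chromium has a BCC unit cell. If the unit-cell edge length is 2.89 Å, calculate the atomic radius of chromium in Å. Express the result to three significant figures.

In a BCC lattice, atoms touch along the body diagonal, so √3·a = 4r.
r = √3·a/4 = 1.7321 × 2.89 / 4 = 1.25 Å.

1.25 Å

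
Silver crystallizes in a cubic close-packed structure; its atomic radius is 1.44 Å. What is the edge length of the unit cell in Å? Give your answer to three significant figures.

In an FCC lattice, atoms touch along the face diagonal, so √2·a = 4r.
a = 4r/√2 = 4 × 1.44 / 1.4142 = 4.07 Å.

4.07 Å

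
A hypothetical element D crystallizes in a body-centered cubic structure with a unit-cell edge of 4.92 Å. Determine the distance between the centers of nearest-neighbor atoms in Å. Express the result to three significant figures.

In a BCC structure, atoms touch along the body diagonal, so √3·a = 4r; the nearest-neighbor distance equals 2r = 0.8660·a.
d = 0.8660 × 4.92 = 4.26 Å.

4.26 Å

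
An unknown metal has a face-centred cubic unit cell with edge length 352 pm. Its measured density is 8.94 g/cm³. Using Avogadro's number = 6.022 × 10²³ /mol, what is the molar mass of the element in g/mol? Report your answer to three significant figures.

An FCC cell has Z = 4 atoms; a = 3.520 × 10^-8 cm.
M = ρ·N_A·a³/Z = 8.94 × 6.022 × 10²³ × 4.361 × 10^-23 / 4 = 58.7 g/mol.

58.7 g/mol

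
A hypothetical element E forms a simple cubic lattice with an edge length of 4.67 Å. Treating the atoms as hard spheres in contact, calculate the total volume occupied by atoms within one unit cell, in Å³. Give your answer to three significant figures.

In a simple cubic lattice atoms touch along the cell edge, so a = 2r, so r = 0.5000a = 2.335 Å.
V_atoms = Z × (4/3)πr³ = 1 × (4/3)π × (2.335)³ = 53.3 Å³.

53.3 Å³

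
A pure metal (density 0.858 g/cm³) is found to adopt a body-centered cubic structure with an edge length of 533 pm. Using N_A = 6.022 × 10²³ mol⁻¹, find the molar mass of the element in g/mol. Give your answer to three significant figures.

A BCC cell has Z = 2 atoms; a = 5.330 × 10^-8 cm.
M = ρ·N_A·a³/Z = 0.858 × 6.022 × 10²³ × 1.514 × 10^-22 / 2 = 39.1 g/mol.

39.1 g/mol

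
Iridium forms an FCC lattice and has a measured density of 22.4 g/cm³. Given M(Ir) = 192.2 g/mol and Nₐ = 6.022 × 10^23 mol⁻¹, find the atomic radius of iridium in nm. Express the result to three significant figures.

0.136 nm

For an FCC cell (Z = 4), a³ = Z·M/(N_A·ρ) = 4 × 192.2 / (6.022 × 10²³ × 22.40) = 5.699 × 10^-23 cm³, so a = 3.848 × 10^-8 cm = 0.3848 nm.
Atoms touch along the face diagonal, so √2·a = 4r, so r = 0.3536 × a = 0.136 nm.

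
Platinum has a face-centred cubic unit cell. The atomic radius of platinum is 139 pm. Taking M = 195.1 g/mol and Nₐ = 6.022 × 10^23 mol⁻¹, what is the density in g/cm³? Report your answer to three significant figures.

In an FCC lattice, atoms touch along the face diagonal, so √2·a = 4r, giving a = 393.2 pm = 3.932 × 10^-8 cm.
With Z = 4, ρ = Z·M/(N_A·a³) = 4 × 195.1 / (6.022 × 10²³ × 6.077 × 10^-23) = 21.33 g/cm³.

21.3 g/cm³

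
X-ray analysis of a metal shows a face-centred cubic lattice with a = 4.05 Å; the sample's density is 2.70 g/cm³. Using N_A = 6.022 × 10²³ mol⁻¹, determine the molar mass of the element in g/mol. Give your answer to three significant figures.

An FCC cell has Z = 4 atoms; a = 4.050 × 10^-8 cm.
M = ρ·N_A·a³/Z = 2.70 × 6.022 × 10²³ × 6.643 × 10^-23 / 4 = 27.0 g/mol.

27.0 g/mol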